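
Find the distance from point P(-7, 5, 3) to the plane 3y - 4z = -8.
d = |0(-7) + 3(5) + (-4)(3) - (-8)| / √(0² + 3² + (-4)²) = 11/√25 = 2.2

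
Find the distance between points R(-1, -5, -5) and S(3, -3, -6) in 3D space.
d = √[(4)² + (2)² + (-1)²] = √21 = 4.583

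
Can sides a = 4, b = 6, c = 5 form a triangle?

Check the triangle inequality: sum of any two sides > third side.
Yes, triangle inequality satisfied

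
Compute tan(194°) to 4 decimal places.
tan(194 degrees) = 0.2493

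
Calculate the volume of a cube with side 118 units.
Volume = s³
Volume = 118³
Volume = 1643032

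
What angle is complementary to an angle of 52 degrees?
Complementary angles sum to 90 degrees.
Other angle = 90 - 52
Other angle = 38 degrees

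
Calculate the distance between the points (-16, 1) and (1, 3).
Using the distance formula: d = sqrt((x₂-x₁)² + (y₂-y₁)²)
dx = 1 - (-16) = 17
dy = 3 - 1 = 2
d = sqrt(17² + 2²) = sqrt(289 + 4) = sqrt(293) = 17.12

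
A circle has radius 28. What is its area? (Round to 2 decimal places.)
Area = pi * r²
Area = pi * 28²
Area = pi * 784
Area = 2463.01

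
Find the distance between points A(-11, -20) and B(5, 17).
Using the distance formula: d = sqrt((x₂-x₁)² + (y₂-y₁)²)
dx = 5 - (-11) = 16
dy = 17 - (-20) = 37
d = sqrt(16² + 37²) = sqrt(256 + 1369) = sqrt(1625) = 40.31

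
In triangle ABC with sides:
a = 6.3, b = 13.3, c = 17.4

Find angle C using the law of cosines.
cos(C) = (a² + b² - c²)/(2ab)
cos(C) = (6.3² + 13.3² - 17.4²)/(2·6.3·13.3) = -86.18/167.58 = -0.514262
C = arccos(-0.514262) = 120.9°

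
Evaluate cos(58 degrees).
cos(58 degrees) = 0.5299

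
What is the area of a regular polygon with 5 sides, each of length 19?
For a regular 5-gon with side length s = 19:
Apothem a = s / (2*tan(pi/5)) = 19 / (2*tan(pi/5)) ≈ 13.0756
Perimeter P = 5 * 19 = 95
Area = (1/2) * P * a = (1/2) * 95 * 13.0756 = 621.09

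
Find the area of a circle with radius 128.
Area = pi * r²
Area = pi * 128²
Area = pi * 16384
Area = 51471.85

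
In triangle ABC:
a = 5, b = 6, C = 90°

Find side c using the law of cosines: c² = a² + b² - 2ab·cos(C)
c² = 5² + 6² - 2·5·6·cos(90°)
c² = 25 + 36 - 60·0.0000 = 61
c = √61 = 7.81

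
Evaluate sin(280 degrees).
sin(280 degrees) = -0.9848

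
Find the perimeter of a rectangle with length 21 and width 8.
Perimeter = 2 * (length + width)
Perimeter = 2 * (21 + 8)
Perimeter = 2 * 29
Perimeter = 58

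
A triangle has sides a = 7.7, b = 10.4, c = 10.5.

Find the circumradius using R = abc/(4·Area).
s = (a+b+c)/2 = 14.3
Area = √(s(s-a)(s-b)(s-c)) = √(14.3·6.6·3.9·3.8) = 37.3994
R = abc/(4·Area) = (7.7·10.4·10.5)/(4·37.3994) = 840.84/149.5976 = 5.621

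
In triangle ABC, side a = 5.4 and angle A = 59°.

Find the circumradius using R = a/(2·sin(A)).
R = a/(2·sin(A)) = 5.4/(2·sin(59°))
R = 5.4/(2·0.857167) = 5.4/1.714335 = 3.15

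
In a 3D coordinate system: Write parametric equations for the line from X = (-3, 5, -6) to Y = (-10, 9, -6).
Direction vector d = Y - X = (-7, 4, 0)
x = -3 - 7t, y = 5 + 4t, z = -6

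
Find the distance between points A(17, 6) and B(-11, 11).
Using the distance formula: d = sqrt((x₂-x₁)² + (y₂-y₁)²)
dx = (-11) - 17 = -28
dy = 11 - 6 = 5
d = sqrt((-28)² + 5²) = sqrt(784 + 25) = sqrt(809) = 28.44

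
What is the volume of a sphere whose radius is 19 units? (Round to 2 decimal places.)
Volume = (4/3) * pi * r³
Volume = (4/3) * pi * 19³
Volume = (4/3) * pi * 6859
Volume = 28730.91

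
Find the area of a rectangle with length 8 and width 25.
Area = length * width
Area = 8 * 25
Area = 200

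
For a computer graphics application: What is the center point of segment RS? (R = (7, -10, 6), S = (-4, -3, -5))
Midpoint = ((7-4)/2, (-10-3)/2, (6-5)/2) = (1.5, -6.5, 0.5)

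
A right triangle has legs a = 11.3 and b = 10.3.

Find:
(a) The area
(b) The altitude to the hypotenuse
(a) Area = ½ab = ½·11.3·10.3 = 58.195
(b) Hypotenuse c = √(11.3² + 10.3²) = √233.78 = 15.2899
    Area = ½·c·h_c  →  h_c = 2·Area/c = 2·58.195/15.2899 = 7.612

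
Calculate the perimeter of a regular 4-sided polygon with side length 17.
Perimeter = number of sides * side length
Perimeter = 4 * 17
Perimeter = 68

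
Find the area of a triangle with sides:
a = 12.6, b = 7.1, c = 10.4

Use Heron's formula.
s = (a+b+c)/2 = (12.6+7.1+10.4)/2 = 15.05
A = √(s(s-a)(s-b)(s-c)) = √(15.05·2.45·7.95·4.65)
A = √1363.08 = 36.92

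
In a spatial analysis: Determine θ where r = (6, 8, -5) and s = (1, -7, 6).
r·s = -80, |r|² = 125, |s|² = 86
cos θ = -80/√10750 ≈ -0.7716
θ ≈ 140.5°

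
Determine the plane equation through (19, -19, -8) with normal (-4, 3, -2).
d = n·P = (-4)(19) + (3)(-19) + (-2)(-8) = -117
Plane: -4x + 3y - 2z = -117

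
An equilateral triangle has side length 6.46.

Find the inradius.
For an equilateral triangle, r = s/(2√3) where s is the side.
r = 6.46/(2√3) = 6.46/3.464102 = 1.865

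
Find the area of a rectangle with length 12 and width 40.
Area = length * width
Area = 12 * 40
Area = 480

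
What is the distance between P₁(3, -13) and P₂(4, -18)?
Using the distance formula: d = sqrt((x₂-x₁)² + (y₂-y₁)²)
dx = 4 - 3 = 1
dy = (-18) - (-13) = -5
d = sqrt(1² + (-5)²) = sqrt(1 + 25) = sqrt(26) = 5.10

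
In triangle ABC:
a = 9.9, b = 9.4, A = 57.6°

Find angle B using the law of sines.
sin(B)/b = sin(A)/a
sin(B) = b·sin(A)/a = 9.4·sin(57.6°)/9.9 = 0.801685
B = arcsin(0.801685) = 53.29°  (b ≤ a, so B ≤ A and the acute solution is unique)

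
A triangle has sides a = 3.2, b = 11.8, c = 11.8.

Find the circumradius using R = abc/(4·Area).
s = (a+b+c)/2 = 13.4
Area = √(s(s-a)(s-b)(s-c)) = √(13.4·10.2·1.6·1.6) = 18.7056
R = abc/(4·Area) = (3.2·11.8·11.8)/(4·18.7056) = 445.568/74.8224 = 5.955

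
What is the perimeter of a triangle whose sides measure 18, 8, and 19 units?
Perimeter = sum of all sides
Perimeter = 18 + 8 + 19
Perimeter = 45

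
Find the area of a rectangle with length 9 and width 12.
Area = length * width
Area = 9 * 12
Area = 108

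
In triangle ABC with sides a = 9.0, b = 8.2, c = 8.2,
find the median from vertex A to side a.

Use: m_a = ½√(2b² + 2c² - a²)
m_a = ½√(2·8.2² + 2·8.2² - 9.0²)
m_a = ½√(134.48 + 134.48 - 81) = ½√187.96 = 6.855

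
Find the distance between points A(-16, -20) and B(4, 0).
Using the distance formula: d = sqrt((x₂-x₁)² + (y₂-y₁)²)
dx = 4 - (-16) = 20
dy = 0 - (-20) = 20
d = sqrt(20² + 20²) = sqrt(400 + 400) = sqrt(800) = 28.28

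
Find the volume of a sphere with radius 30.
Volume = (4/3) * pi * r³
Volume = (4/3) * pi * 30³
Volume = (4/3) * pi * 27000
Volume = 113097.34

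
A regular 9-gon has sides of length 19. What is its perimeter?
Perimeter = number of sides * side length
Perimeter = 9 * 19
Perimeter = 171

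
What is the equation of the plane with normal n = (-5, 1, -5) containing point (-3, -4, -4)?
d = n·P = (-5)(-3) + (1)(-4) + (-5)(-4) = 31
Plane: -5x + y - 5z = 31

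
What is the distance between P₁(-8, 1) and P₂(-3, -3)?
Using the distance formula: d = sqrt((x₂-x₁)² + (y₂-y₁)²)
dx = (-3) - (-8) = 5
dy = (-3) - 1 = -4
d = sqrt(5² + (-4)²) = sqrt(25 + 16) = sqrt(41) = 6.40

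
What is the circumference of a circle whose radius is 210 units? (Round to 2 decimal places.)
Circumference = 2 * pi * r
Circumference = 2 * pi * 210
Circumference = 1319.47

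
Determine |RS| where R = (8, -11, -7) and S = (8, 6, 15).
d = √[(0)² + (17)² + (22)²] = √773 = 27.8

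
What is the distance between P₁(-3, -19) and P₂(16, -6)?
Using the distance formula: d = sqrt((x₂-x₁)² + (y₂-y₁)²)
dx = 16 - (-3) = 19
dy = (-6) - (-19) = 13
d = sqrt(19² + 13²) = sqrt(361 + 169) = sqrt(530) = 23.02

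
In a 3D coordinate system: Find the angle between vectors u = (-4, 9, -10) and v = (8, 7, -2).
u·v = 51, |u|² = 197, |v|² = 117
cos θ = 51/√23049 ≈ 0.3359
θ ≈ 70.37°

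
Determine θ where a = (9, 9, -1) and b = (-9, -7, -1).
a·b = -143, |a|² = 163, |b|² = 131
cos θ = -143/√21353 ≈ -0.9786
θ ≈ 168.1°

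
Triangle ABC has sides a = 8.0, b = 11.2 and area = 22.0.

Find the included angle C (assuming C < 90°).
Area = ½ab·sin(C)  →  sin(C) = 2·Area/(ab)
sin(C) = 2·22.0/(8.0·11.2) = 0.491071
C = arcsin(0.491071) = 29.41°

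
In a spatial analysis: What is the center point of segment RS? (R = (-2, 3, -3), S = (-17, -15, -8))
Midpoint = ((-2-17)/2, (3-15)/2, (-3-8)/2) = (-9.5, -6, -5.5)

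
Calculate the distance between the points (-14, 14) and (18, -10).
Using the distance formula: d = sqrt((x₂-x₁)² + (y₂-y₁)²)
dx = 18 - (-14) = 32
dy = (-10) - 14 = -24
d = sqrt(32² + (-24)²) = sqrt(1024 + 576) = sqrt(1600) = 40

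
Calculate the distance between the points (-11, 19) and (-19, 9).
Using the distance formula: d = sqrt((x₂-x₁)² + (y₂-y₁)²)
dx = (-19) - (-11) = -8
dy = 9 - 19 = -10
d = sqrt((-8)² + (-10)²) = sqrt(64 + 100) = sqrt(164) = 12.81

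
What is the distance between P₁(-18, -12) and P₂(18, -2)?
Using the distance formula: d = sqrt((x₂-x₁)² + (y₂-y₁)²)
dx = 18 - (-18) = 36
dy = (-2) - (-12) = 10
d = sqrt(36² + 10²) = sqrt(1296 + 100) = sqrt(1396) = 37.36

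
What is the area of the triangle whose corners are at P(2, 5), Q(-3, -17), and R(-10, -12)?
Using the coordinate formula: Area = (1/2)|x₁(y₂-y₃) + x₂(y₃-y₁) + x₃(y₁-y₂)|
Area = (1/2)|2((-17)-(-12)) + (-3)((-12)-5) + (-10)(5-(-17))|
Area = (1/2)|2*(-5) + (-3)*(-17) + (-10)*22|
Area = (1/2)|(-10) + 51 + (-220)|
Area = (1/2)*179 = 89.50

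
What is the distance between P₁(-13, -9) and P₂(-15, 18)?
Using the distance formula: d = sqrt((x₂-x₁)² + (y₂-y₁)²)
dx = (-15) - (-13) = -2
dy = 18 - (-9) = 27
d = sqrt((-2)² + 27²) = sqrt(4 + 729) = sqrt(733) = 27.07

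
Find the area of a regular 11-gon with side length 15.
For a regular 11-gon with side length s = 15:
Apothem a = s / (2*tan(pi/11)) = 15 / (2*tan(pi/11)) ≈ 25.5427
Perimeter P = 11 * 15 = 165
Area = (1/2) * P * a = (1/2) * 165 * 25.5427 = 2107.27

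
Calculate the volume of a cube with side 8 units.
Volume = s³
Volume = 8³
Volume = 512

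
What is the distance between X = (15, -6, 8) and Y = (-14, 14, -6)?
d = √[(-29)² + (20)² + (-14)²] = √1437 = 37.91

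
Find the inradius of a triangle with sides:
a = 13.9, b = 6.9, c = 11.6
s = (a+b+c)/2 = (13.9+6.9+11.6)/2 = 16.2
Area = √(s(s-a)(s-b)(s-c)) = √(16.2·2.3·9.3·4.6) = 39.9247
r = Area/s = 39.9247/16.2 = 2.464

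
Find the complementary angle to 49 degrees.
Complementary angles sum to 90 degrees.
Other angle = 90 - 49
Other angle = 41 degrees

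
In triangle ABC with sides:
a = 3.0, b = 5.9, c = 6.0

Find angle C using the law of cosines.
cos(C) = (a² + b² - c²)/(2ab)
cos(C) = (3.0² + 5.9² - 6.0²)/(2·3.0·5.9) = 7.81/35.4 = 0.220621
C = arccos(0.220621) = 77.25°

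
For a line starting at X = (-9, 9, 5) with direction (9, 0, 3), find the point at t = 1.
P(1) = (-9 + 9(1), 9 + 0(1), 5 + 3(1)) = (0, 9, 8)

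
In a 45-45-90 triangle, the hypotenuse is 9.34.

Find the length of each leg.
In a 45-45-90 triangle, hypotenuse = leg·√2  →  leg = hypotenuse/√2
leg = 9.34/√2 = 6.604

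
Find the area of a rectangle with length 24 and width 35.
Area = length * width
Area = 24 * 35
Area = 840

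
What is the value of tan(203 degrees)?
tan(203 degrees) = 0.4245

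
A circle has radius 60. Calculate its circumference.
Circumference = 2 * pi * r
Circumference = 2 * pi * 60
Circumference = 376.99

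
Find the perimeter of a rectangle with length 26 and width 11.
Perimeter = 2 * (length + width)
Perimeter = 2 * (26 + 11)
Perimeter = 2 * 37
Perimeter = 74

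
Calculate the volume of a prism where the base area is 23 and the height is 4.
Volume = base area * height
Volume = 23 * 4
Volume = 92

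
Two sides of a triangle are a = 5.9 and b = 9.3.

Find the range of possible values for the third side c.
By the triangle inequality: |a - b| < c < a + b
|5.9 - 9.3| < c < 5.9 + 9.3
3.4 < c < 15.2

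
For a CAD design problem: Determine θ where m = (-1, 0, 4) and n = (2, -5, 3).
m·n = 10, |m|² = 17, |n|² = 38
cos θ = 10/√646 ≈ 0.3934
θ ≈ 66.83°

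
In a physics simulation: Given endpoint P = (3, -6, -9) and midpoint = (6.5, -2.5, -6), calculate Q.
Q = (2×6.5 - 3, 2×(-2.5) - (-6), 2×(-6) - (-9)) = (10, 1, -3)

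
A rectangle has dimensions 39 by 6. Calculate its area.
Area = length * width
Area = 39 * 6
Area = 234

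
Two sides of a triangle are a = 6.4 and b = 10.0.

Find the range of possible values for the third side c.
By the triangle inequality: |a - b| < c < a + b
|6.4 - 10.0| < c < 6.4 + 10.0
3.6 < c < 16.4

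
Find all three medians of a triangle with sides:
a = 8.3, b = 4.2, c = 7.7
Using m_x = ½√(2y² + 2z² - x²):
m_a = ½√(2·4.2² + 2·7.7² - 8.3²) = ½√84.97 = 4.609
m_b = ½√(2·8.3² + 2·7.7² - 4.2²) = ½√238.72 = 7.725
m_c = ½√(2·8.3² + 2·4.2² - 7.7²) = ½√113.77 = 5.333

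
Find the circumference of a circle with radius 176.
Circumference = 2 * pi * r
Circumference = 2 * pi * 176
Circumference = 1105.84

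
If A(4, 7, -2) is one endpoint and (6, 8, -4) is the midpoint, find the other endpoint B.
B = (2×6 - 4, 2×8 - 7, 2×(-4) - (-2)) = (8, 9, -6)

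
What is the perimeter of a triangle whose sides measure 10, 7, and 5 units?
Perimeter = sum of all sides
Perimeter = 10 + 7 + 5
Perimeter = 22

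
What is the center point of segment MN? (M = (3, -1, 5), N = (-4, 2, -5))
Midpoint = ((3-4)/2, (-1+2)/2, (5-5)/2) = (-0.5, 0.5, 0)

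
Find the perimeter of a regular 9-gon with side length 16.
Perimeter = number of sides * side length
Perimeter = 9 * 16
Perimeter = 144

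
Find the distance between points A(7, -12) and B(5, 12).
Using the distance formula: d = sqrt((x₂-x₁)² + (y₂-y₁)²)
dx = 5 - 7 = -2
dy = 12 - (-12) = 24
d = sqrt((-2)² + 24²) = sqrt(4 + 576) = sqrt(580) = 24.08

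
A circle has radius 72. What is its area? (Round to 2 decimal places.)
Area = pi * r²
Area = pi * 72²
Area = pi * 5184
Area = 16286.02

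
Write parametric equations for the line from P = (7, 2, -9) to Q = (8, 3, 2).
Direction vector d = Q - P = (1, 1, 11)
x = 7 + t, y = 2 + t, z = -9 + 11t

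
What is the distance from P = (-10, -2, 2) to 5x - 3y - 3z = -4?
d = |5(-10) + (-3)(-2) + (-3)(2) - (-4)| / √(5² + (-3)² + (-3)²) = 46/√43 = 7.015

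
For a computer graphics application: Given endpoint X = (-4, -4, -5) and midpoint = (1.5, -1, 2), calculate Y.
Y = (2×1.5 - (-4), 2×(-1) - (-4), 2×2 - (-5)) = (7, 2, 9)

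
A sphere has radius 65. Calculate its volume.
Volume = (4/3) * pi * r³
Volume = (4/3) * pi * 65³
Volume = (4/3) * pi * 274625
Volume = 1150346.51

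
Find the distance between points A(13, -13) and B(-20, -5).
Using the distance formula: d = sqrt((x₂-x₁)² + (y₂-y₁)²)
dx = (-20) - 13 = -33
dy = (-5) - (-13) = 8
d = sqrt((-33)² + 8²) = sqrt(1089 + 64) = sqrt(1153) = 33.96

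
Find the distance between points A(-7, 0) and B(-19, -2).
Using the distance formula: d = sqrt((x₂-x₁)² + (y₂-y₁)²)
dx = (-19) - (-7) = -12
dy = (-2) - 0 = -2
d = sqrt((-12)² + (-2)²) = sqrt(144 + 4) = sqrt(148) = 12.17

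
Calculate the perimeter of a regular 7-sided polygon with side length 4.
Perimeter = number of sides * side length
Perimeter = 7 * 4
Perimeter = 28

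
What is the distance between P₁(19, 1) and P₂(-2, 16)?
Using the distance formula: d = sqrt((x₂-x₁)² + (y₂-y₁)²)
dx = (-2) - 19 = -21
dy = 16 - 1 = 15
d = sqrt((-21)² + 15²) = sqrt(441 + 225) = sqrt(666) = 25.81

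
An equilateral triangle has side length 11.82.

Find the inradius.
For an equilateral triangle, r = s/(2√3) where s is the side.
r = 11.82/(2√3) = 11.82/3.464102 = 3.412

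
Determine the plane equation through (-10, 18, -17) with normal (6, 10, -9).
d = n·P = (6)(-10) + (10)(18) + (-9)(-17) = 273
Plane: 6x + 10y - 9z = 273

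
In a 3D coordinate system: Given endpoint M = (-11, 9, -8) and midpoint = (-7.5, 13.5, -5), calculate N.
N = (2×(-7.5) - (-11), 2×13.5 - 9, 2×(-5) - (-8)) = (-4, 18, -2)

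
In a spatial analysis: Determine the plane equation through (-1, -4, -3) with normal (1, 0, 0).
d = n·P = (1)(-1) + (0)(-4) + (0)(-3) = -1
Plane: x = -1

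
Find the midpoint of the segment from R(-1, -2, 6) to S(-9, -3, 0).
Midpoint = ((-1-9)/2, (-2-3)/2, (6+0)/2) = (-5, -2.5, 3)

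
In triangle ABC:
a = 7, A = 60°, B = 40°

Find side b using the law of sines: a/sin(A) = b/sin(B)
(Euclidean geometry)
b = a·sin(B)/sin(A) = 7·sin(40°)/sin(60°)
b = 7·0.642788/0.866025 = 5.196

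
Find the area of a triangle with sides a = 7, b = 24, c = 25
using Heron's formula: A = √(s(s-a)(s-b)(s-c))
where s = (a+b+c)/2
s = (7+24+25)/2 = 28
A = √(28·21·4·3) = √7056 = 84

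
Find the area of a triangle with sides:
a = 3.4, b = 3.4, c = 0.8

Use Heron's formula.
s = (a+b+c)/2 = (3.4+3.4+0.8)/2 = 3.8
A = √(s(s-a)(s-b)(s-c)) = √(3.8·0.4·0.4·3)
A = √1.824 = 1.351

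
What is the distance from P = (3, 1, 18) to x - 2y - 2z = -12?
d = |1(3) + (-2)(1) + (-2)(18) - (-12)| / √(1² + (-2)² + (-2)²) = 23/√9 = 7.667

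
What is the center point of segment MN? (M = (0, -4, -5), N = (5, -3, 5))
Midpoint = ((0+5)/2, (-4-3)/2, (-5+5)/2) = (2.5, -3.5, 0)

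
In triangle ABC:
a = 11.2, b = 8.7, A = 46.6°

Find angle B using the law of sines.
sin(B)/b = sin(A)/a
sin(B) = b·sin(A)/a = 8.7·sin(46.6°)/11.2 = 0.564393
B = arcsin(0.564393) = 34.36°  (b ≤ a, so B ≤ A and the acute solution is unique)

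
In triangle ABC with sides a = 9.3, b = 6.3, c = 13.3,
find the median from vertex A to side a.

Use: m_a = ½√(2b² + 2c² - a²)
m_a = ½√(2·6.3² + 2·13.3² - 9.3²)
m_a = ½√(79.38 + 353.78 - 86.49) = ½√346.67 = 9.31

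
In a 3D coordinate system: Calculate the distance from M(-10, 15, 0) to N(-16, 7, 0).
d = √[(-6)² + (-8)² + (0)²] = √100 = 10.0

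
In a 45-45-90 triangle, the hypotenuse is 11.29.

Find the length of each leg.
In a 45-45-90 triangle, hypotenuse = leg·√2  →  leg = hypotenuse/√2
leg = 11.29/√2 = 7.983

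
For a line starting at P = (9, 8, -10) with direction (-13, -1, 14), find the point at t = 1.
P(1) = (9 + (-13)(1), 8 + (-1)(1), -10 + 14(1)) = (-4, 7, 4)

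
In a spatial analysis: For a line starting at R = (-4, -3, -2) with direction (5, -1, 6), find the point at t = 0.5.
P(0.5) = (-4 + 5(0.5), -3 + (-1)(0.5), -2 + 6(0.5)) = (-1.5, -3.5, 1)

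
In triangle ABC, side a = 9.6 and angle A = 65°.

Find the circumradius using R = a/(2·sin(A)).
R = a/(2·sin(A)) = 9.6/(2·sin(65°))
R = 9.6/(2·0.906308) = 9.6/1.812616 = 5.296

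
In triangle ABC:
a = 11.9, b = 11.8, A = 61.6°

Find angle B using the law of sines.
sin(B)/b = sin(A)/a
sin(B) = b·sin(A)/a = 11.8·sin(61.6°)/11.9 = 0.872257
B = arcsin(0.872257) = 60.72°  (b ≤ a, so B ≤ A and the acute solution is unique)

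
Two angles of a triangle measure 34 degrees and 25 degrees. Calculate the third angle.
Sum of angles in a triangle = 180 degrees
Third angle = 180 - 34 - 25
Third angle = 121 degrees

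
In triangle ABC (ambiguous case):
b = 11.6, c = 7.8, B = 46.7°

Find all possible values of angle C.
sin(C)/c = sin(B)/b  →  sin(C) = c·sin(B)/b = 7.8·sin(46.7°)/11.6 = 0.489364
C₁ = arcsin(0.489364) = 29.3°,  C₂ = 180° - C₁ = 150.7°
Check C₂: A = 180° - 46.7° - 150.7° = -17.4° ≤ 0, rejected
C = 29.3° (one solution)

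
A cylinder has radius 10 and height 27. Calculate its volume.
Volume = pi * r² * h
Volume = pi * 10² * 27
Volume = pi * 100 * 27
Volume = pi * 2700
Volume = 8482.30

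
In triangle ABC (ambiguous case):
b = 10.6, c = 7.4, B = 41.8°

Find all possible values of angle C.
sin(C)/c = sin(B)/b  →  sin(C) = c·sin(B)/b = 7.4·sin(41.8°)/10.6 = 0.465315
C₁ = arcsin(0.465315) = 27.73°,  C₂ = 180° - C₁ = 152.27°
Check C₂: A = 180° - 41.8° - 152.27° = -14.07° ≤ 0, rejected
C = 27.73° (one solution)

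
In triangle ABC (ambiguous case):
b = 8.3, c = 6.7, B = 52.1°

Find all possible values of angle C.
sin(C)/c = sin(B)/b  →  sin(C) = c·sin(B)/b = 6.7·sin(52.1°)/8.3 = 0.636971
C₁ = arcsin(0.636971) = 39.57°,  C₂ = 180° - C₁ = 140.43°
Check C₂: A = 180° - 52.1° - 140.43° = -12.53° ≤ 0, rejected
C = 39.57° (one solution)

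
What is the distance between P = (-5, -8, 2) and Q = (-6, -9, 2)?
d = √[(-1)² + (-1)² + (0)²] = √2 = 1.414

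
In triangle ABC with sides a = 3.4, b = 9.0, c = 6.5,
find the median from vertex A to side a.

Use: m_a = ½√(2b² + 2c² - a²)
m_a = ½√(2·9.0² + 2·6.5² - 3.4²)
m_a = ½√(162 + 84.5 - 11.56) = ½√234.94 = 7.664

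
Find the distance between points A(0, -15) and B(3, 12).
Using the distance formula: d = sqrt((x₂-x₁)² + (y₂-y₁)²)
dx = 3 - 0 = 3
dy = 12 - (-15) = 27
d = sqrt(3² + 27²) = sqrt(9 + 729) = sqrt(738) = 27.17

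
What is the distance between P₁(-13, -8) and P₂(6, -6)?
Using the distance formula: d = sqrt((x₂-x₁)² + (y₂-y₁)²)
dx = 6 - (-13) = 19
dy = (-6) - (-8) = 2
d = sqrt(19² + 2²) = sqrt(361 + 4) = sqrt(365) = 19.10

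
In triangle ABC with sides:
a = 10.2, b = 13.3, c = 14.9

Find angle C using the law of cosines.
cos(C) = (a² + b² - c²)/(2ab)
cos(C) = (10.2² + 13.3² - 14.9²)/(2·10.2·13.3) = 58.92/271.32 = 0.217161
C = arccos(0.217161) = 77.46°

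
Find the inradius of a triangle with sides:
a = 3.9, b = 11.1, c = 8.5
s = (a+b+c)/2 = (3.9+11.1+8.5)/2 = 11.75
Area = √(s(s-a)(s-b)(s-c)) = √(11.75·7.85·0.65·3.25) = 13.9589
r = Area/s = 13.9589/11.75 = 1.188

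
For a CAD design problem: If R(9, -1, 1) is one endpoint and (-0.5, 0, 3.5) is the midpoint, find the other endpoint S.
S = (2×(-0.5) - 9, 2×0 - (-1), 2×3.5 - 1) = (-10, 1, 6)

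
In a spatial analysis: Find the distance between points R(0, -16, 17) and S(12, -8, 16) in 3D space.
d = √[(12)² + (8)² + (-1)²] = √209 = 14.46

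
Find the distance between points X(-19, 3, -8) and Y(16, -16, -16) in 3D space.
d = √[(35)² + (-19)² + (-8)²] = √1650 = 40.62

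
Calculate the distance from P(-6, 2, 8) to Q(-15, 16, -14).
d = √[(-9)² + (14)² + (-22)²] = √761 = 27.59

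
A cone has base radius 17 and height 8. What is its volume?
Volume = (1/3) * pi * r² * h
Volume = (1/3) * pi * 17² * 8
Volume = (1/3) * pi * 289 * 8
Volume = (1/3) * pi * 2312
Volume = 2421.12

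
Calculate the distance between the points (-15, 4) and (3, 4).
Using the distance formula: d = sqrt((x₂-x₁)² + (y₂-y₁)²)
dx = 3 - (-15) = 18
dy = 4 - 4 = 0
d = sqrt(18² + 0²) = sqrt(324 + 0) = sqrt(324) = 18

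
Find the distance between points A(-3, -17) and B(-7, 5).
Using the distance formula: d = sqrt((x₂-x₁)² + (y₂-y₁)²)
dx = (-7) - (-3) = -4
dy = 5 - (-17) = 22
d = sqrt((-4)² + 22²) = sqrt(16 + 484) = sqrt(500) = 22.36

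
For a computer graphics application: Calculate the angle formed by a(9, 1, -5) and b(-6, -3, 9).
a·b = -102, |a|² = 107, |b|² = 126
cos θ = -102/√13482 ≈ -0.8785
θ ≈ 151.5°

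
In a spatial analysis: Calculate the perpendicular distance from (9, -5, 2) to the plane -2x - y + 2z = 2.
d = |(-2)(9) + (-1)(-5) + 2(2) - (2)| / √((-2)² + (-1)² + 2²) = 11/√9 = 3.667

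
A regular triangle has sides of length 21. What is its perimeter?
Perimeter = number of sides * side length
Perimeter = 3 * 21
Perimeter = 63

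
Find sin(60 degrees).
sin(60 degrees) = sqrt(3)/2
Decimal approximation: 0.866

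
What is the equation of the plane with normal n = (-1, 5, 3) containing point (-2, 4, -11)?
d = n·P = (-1)(-2) + (5)(4) + (3)(-11) = -11
Plane: -x + 5y + 3z = -11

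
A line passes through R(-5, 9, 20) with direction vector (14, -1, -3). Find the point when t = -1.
P(-1) = (-5 + 14(-1), 9 + (-1)(-1), 20 + (-3)(-1)) = (-19, 10, 23)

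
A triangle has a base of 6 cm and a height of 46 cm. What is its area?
Area = (1/2) * base * height
Area = (1/2) * 6 * 46
Area = 138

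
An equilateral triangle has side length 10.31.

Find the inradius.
For an equilateral triangle, r = s/(2√3) where s is the side.
r = 10.31/(2√3) = 10.31/3.464102 = 2.976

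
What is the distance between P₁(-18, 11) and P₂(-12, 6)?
Using the distance formula: d = sqrt((x₂-x₁)² + (y₂-y₁)²)
dx = (-12) - (-18) = 6
dy = 6 - 11 = -5
d = sqrt(6² + (-5)²) = sqrt(36 + 25) = sqrt(61) = 7.81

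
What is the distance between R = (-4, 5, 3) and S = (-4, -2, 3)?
d = √[(0)² + (-7)² + (0)²] = √49 = 7.0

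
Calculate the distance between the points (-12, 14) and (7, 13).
Using the distance formula: d = sqrt((x₂-x₁)² + (y₂-y₁)²)
dx = 7 - (-12) = 19
dy = 13 - 14 = -1
d = sqrt(19² + (-1)²) = sqrt(361 + 1) = sqrt(362) = 19.03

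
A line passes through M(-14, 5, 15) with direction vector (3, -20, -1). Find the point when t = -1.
P(-1) = (-14 + 3(-1), 5 + (-20)(-1), 15 + (-1)(-1)) = (-17, 25, 16)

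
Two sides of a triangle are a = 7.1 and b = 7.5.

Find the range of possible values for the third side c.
By the triangle inequality: |a - b| < c < a + b
|7.1 - 7.5| < c < 7.1 + 7.5
0.4 < c < 14.6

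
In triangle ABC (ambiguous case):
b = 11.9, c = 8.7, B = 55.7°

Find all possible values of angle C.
sin(C)/c = sin(B)/b  →  sin(C) = c·sin(B)/b = 8.7·sin(55.7°)/11.9 = 0.603954
C₁ = arcsin(0.603954) = 37.15°,  C₂ = 180° - C₁ = 142.85°
Check C₂: A = 180° - 55.7° - 142.85° = -18.55° ≤ 0, rejected
C = 37.15° (one solution)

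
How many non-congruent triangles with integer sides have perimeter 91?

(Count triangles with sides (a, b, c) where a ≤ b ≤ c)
With a ≤ b ≤ c and a + b + c = 91, the triangle inequality a + b > c gives c < 91/2, so c ≤ 45.
Iterate a from 1 to ⌊p/3⌋ = 30; for each a, b ranges from a to ⌊(p−a)/2⌋ with c = p − a − b, keeping only c ≥ b.
Triples: (1, 45, 45), (2, 44, 45), (3, 43, 45), …
Count = 184 triangles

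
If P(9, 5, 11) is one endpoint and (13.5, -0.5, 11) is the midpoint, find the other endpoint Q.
Q = (2×13.5 - 9, 2×(-0.5) - 5, 2×11 - 11) = (18, -6, 11)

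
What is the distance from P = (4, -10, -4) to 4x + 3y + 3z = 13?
d = |4(4) + 3(-10) + 3(-4) - (13)| / √(4² + 3² + 3²) = 39/√34 = 6.688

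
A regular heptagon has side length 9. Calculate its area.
For a regular 7-gon with side length s = 9:
Apothem a = s / (2*tan(pi/7)) = 9 / (2*tan(pi/7)) ≈ 9.3443
Perimeter P = 7 * 9 = 63
Area = (1/2) * P * a = (1/2) * 63 * 9.3443 = 294.35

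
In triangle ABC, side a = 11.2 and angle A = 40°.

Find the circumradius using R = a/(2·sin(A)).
R = a/(2·sin(A)) = 11.2/(2·sin(40°))
R = 11.2/(2·0.642788) = 11.2/1.285575 = 8.712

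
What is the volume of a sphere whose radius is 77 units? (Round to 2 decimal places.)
Volume = (4/3) * pi * r³
Volume = (4/3) * pi * 77³
Volume = (4/3) * pi * 456533
Volume = 1912320.96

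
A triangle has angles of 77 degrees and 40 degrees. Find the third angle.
Sum of angles in a triangle = 180 degrees
Third angle = 180 - 77 - 40
Third angle = 63 degrees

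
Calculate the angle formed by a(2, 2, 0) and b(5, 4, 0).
a·b = 18, |a|² = 8, |b|² = 41
cos θ = 18/√328 ≈ 0.9939
θ ≈ 6.34°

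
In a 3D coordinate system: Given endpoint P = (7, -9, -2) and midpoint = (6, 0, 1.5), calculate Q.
Q = (2×6 - 7, 2×0 - (-9), 2×1.5 - (-2)) = (5, 9, 5)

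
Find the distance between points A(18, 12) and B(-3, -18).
Using the distance formula: d = sqrt((x₂-x₁)² + (y₂-y₁)²)
dx = (-3) - 18 = -21
dy = (-18) - 12 = -30
d = sqrt((-21)² + (-30)²) = sqrt(441 + 900) = sqrt(1341) = 36.62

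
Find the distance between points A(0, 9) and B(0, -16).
Using the distance formula: d = sqrt((x₂-x₁)² + (y₂-y₁)²)
dx = 0 - 0 = 0
dy = (-16) - 9 = -25
d = sqrt(0² + (-25)²) = sqrt(0 + 625) = sqrt(625) = 25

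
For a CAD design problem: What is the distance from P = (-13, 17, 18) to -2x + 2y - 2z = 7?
d = |(-2)(-13) + 2(17) + (-2)(18) - (7)| / √((-2)² + 2² + (-2)²) = 17/√12 = 4.907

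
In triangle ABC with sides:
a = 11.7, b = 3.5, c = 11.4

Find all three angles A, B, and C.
By the law of cosines:
cos(A) = (b² + c² - a²)/(2bc) = 0.066667  →  A = 86.18°
cos(B) = (a² + c² - b²)/(2ac) = 0.954416  →  B = 17.37°
cos(C) = (a² + b² - c²)/(2ab) = 0.234188  →  C = 76.46°
Check: A + B + C = 180.0° ✓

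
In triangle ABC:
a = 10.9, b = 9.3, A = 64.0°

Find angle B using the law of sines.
sin(B)/b = sin(A)/a
sin(B) = b·sin(A)/a = 9.3·sin(64.0°)/10.9 = 0.766861
B = arcsin(0.766861) = 50.07°  (b ≤ a, so B ≤ A and the acute solution is unique)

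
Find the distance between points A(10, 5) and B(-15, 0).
Using the distance formula: d = sqrt((x₂-x₁)² + (y₂-y₁)²)
dx = (-15) - 10 = -25
dy = 0 - 5 = -5
d = sqrt((-25)² + (-5)²) = sqrt(625 + 25) = sqrt(650) = 25.50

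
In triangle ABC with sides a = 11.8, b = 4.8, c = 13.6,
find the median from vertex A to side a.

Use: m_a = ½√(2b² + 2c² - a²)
m_a = ½√(2·4.8² + 2·13.6² - 11.8²)
m_a = ½√(46.08 + 369.92 - 139.24) = ½√276.76 = 8.318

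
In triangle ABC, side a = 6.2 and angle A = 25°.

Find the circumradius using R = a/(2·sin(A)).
R = a/(2·sin(A)) = 6.2/(2·sin(25°))
R = 6.2/(2·0.422618) = 6.2/0.845237 = 7.335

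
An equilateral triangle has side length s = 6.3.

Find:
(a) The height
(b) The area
(a) Height h = s·√3/2 = 6.3·√3/2 = 5.456
(b) Area = (√3/4)·s² = (√3/4)·6.3² = (√3/4)·39.69 = 17.19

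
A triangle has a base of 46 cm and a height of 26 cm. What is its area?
Area = (1/2) * base * height
Area = (1/2) * 46 * 26
Area = 598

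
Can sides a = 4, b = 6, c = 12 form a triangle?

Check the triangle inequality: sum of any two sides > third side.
No: 4 + 6 = 10 is not > 12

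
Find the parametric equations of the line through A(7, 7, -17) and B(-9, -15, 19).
Direction vector d = B - A = (-16, -22, 36)
x = 7 - 16t, y = 7 - 22t, z = -17 + 36t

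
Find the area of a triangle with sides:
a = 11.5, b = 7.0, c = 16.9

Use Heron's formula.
s = (a+b+c)/2 = (11.5+7.0+16.9)/2 = 17.7
A = √(s(s-a)(s-b)(s-c)) = √(17.7·6.2·10.7·0.8)
A = √939.374 = 30.65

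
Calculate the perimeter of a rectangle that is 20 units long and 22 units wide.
Perimeter = 2 * (length + width)
Perimeter = 2 * (20 + 22)
Perimeter = 2 * 42
Perimeter = 84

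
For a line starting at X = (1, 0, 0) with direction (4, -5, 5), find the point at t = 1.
P(1) = (1 + 4(1), 0 + (-5)(1), 0 + 5(1)) = (5, -5, 5)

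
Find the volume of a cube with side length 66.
Volume = s³
Volume = 66³
Volume = 287496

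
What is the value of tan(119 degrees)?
tan(119 degrees) = -1.804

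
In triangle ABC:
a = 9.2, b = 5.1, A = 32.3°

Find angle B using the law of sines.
sin(B)/b = sin(A)/a
sin(B) = b·sin(A)/a = 5.1·sin(32.3°)/9.2 = 0.296217
B = arcsin(0.296217) = 17.23°  (b ≤ a, so B ≤ A and the acute solution is unique)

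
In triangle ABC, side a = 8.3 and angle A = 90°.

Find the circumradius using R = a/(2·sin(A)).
R = a/(2·sin(A)) = 8.3/(2·sin(90°))
R = 8.3/(2·1.000000) = 8.3/2.000000 = 4.15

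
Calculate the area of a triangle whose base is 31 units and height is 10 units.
Area = (1/2) * base * height
Area = (1/2) * 31 * 10
Area = 155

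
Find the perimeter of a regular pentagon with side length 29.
Perimeter = number of sides * side length
Perimeter = 5 * 29
Perimeter = 145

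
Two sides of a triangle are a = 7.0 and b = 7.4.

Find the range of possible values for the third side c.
By the triangle inequality: |a - b| < c < a + b
|7.0 - 7.4| < c < 7.0 + 7.4
0.4 < c < 14.4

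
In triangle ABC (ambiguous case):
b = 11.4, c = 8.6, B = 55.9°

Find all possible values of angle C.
sin(C)/c = sin(B)/b  →  sin(C) = c·sin(B)/b = 8.6·sin(55.9°)/11.4 = 0.624677
C₁ = arcsin(0.624677) = 38.66°,  C₂ = 180° - C₁ = 141.34°
Check C₂: A = 180° - 55.9° - 141.34° = -17.24° ≤ 0, rejected
C = 38.66° (one solution)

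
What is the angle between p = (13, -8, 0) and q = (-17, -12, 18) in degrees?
p·q = -125, |p|² = 233, |q|² = 757
cos θ = -125/√176381 ≈ -0.2976
θ ≈ 107.3°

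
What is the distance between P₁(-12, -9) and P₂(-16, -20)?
Using the distance formula: d = sqrt((x₂-x₁)² + (y₂-y₁)²)
dx = (-16) - (-12) = -4
dy = (-20) - (-9) = -11
d = sqrt((-4)² + (-11)²) = sqrt(16 + 121) = sqrt(137) = 11.70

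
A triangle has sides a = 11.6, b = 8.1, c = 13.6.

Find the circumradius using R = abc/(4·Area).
s = (a+b+c)/2 = 16.65
Area = √(s(s-a)(s-b)(s-c)) = √(16.65·5.05·8.55·3.05) = 46.8259
R = abc/(4·Area) = (11.6·8.1·13.6)/(4·46.8259) = 1277.856/187.3036 = 6.822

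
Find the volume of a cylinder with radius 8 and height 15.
Volume = pi * r² * h
Volume = pi * 8² * 15
Volume = pi * 64 * 15
Volume = pi * 960
Volume = 3015.93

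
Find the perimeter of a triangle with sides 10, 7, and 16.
Perimeter = sum of all sides
Perimeter = 10 + 7 + 16
Perimeter = 33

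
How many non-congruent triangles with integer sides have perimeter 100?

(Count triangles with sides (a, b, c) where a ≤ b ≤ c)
With a ≤ b ≤ c and a + b + c = 100, the triangle inequality a + b > c gives c < 100/2, so c ≤ 49.
Iterate a from 1 to ⌊p/3⌋ = 33; for each a, b ranges from a to ⌊(p−a)/2⌋ with c = p − a − b, keeping only c ≥ b.
Triples: (2, 49, 49), (3, 48, 49), (4, 47, 49), …
Count = 208 triangles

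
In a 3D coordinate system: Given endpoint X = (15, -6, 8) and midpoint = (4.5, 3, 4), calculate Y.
Y = (2×4.5 - 15, 2×3 - (-6), 2×4 - 8) = (-6, 12, 0)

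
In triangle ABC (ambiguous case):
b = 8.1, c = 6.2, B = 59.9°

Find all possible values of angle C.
sin(C)/c = sin(B)/b  →  sin(C) = c·sin(B)/b = 6.2·sin(59.9°)/8.1 = 0.662215
C₁ = arcsin(0.662215) = 41.47°,  C₂ = 180° - C₁ = 138.53°
Check C₂: A = 180° - 59.9° - 138.53° = -18.43° ≤ 0, rejected
C = 41.47° (one solution)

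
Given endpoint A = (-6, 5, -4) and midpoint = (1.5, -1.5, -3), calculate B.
B = (2×1.5 - (-6), 2×(-1.5) - 5, 2×(-3) - (-4)) = (9, -8, -2)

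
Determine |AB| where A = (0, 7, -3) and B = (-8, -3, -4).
d = √[(-8)² + (-10)² + (-1)²] = √165 = 12.85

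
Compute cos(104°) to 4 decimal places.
cos(104 degrees) = -0.2419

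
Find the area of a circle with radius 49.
Area = pi * r²
Area = pi * 49²
Area = pi * 2401
Area = 7542.96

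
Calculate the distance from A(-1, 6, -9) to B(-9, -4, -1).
d = √[(-8)² + (-10)² + (8)²] = √228 = 15.1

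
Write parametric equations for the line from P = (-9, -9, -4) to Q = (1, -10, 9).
Direction vector d = Q - P = (10, -1, 13)
x = -9 + 10t, y = -9 - t, z = -4 + 13t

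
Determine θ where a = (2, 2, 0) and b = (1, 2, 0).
a·b = 6, |a|² = 8, |b|² = 5
cos θ = 6/√40 ≈ 0.9487
θ ≈ 18.43°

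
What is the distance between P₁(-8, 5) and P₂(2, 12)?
Using the distance formula: d = sqrt((x₂-x₁)² + (y₂-y₁)²)
dx = 2 - (-8) = 10
dy = 12 - 5 = 7
d = sqrt(10² + 7²) = sqrt(100 + 49) = sqrt(149) = 12.21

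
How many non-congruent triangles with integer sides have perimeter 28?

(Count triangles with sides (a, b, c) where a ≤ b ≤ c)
With a ≤ b ≤ c and a + b + c = 28, the triangle inequality a + b > c gives c < 28/2, so c ≤ 13.
Iterate a from 1 to ⌊p/3⌋ = 9; for each a, b ranges from a to ⌊(p−a)/2⌋ with c = p − a − b, keeping only c ≥ b.
Triples: (2, 13, 13), (3, 12, 13), (4, 11, 13), …
Count = 16 triangles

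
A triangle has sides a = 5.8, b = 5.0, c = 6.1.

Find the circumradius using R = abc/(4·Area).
s = (a+b+c)/2 = 8.45
Area = √(s(s-a)(s-b)(s-c)) = √(8.45·2.65·3.45·2.35) = 13.4739
R = abc/(4·Area) = (5.8·5.0·6.1)/(4·13.4739) = 176.9/53.8956 = 3.282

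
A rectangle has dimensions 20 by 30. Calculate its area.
Area = length * width
Area = 20 * 30
Area = 600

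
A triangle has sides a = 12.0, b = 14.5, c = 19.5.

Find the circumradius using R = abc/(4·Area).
s = (a+b+c)/2 = 23
Area = √(s(s-a)(s-b)(s-c)) = √(23·11·8.5·3.5) = 86.7568
R = abc/(4·Area) = (12.0·14.5·19.5)/(4·86.7568) = 3393/347.0272 = 9.777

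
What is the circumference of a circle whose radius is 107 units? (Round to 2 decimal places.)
Circumference = 2 * pi * r
Circumference = 2 * pi * 107
Circumference = 672.30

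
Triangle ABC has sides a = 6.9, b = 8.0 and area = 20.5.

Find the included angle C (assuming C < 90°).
Area = ½ab·sin(C)  →  sin(C) = 2·Area/(ab)
sin(C) = 2·20.5/(6.9·8.0) = 0.742754
C = arcsin(0.742754) = 47.97°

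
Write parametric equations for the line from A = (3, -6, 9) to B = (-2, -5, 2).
Direction vector d = B - A = (-5, 1, -7)
x = 3 - 5t, y = -6 + t, z = 9 - 7t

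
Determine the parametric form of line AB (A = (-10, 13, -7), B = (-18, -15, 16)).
Direction vector d = B - A = (-8, -28, 23)
x = -10 - 8t, y = 13 - 28t, z = -7 + 23t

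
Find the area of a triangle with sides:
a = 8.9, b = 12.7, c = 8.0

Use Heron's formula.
s = (a+b+c)/2 = (8.9+12.7+8.0)/2 = 14.8
A = √(s(s-a)(s-b)(s-c)) = √(14.8·5.9·2.1·6.8)
A = √1246.93 = 35.31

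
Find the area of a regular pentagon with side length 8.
For a regular 5-gon with side length s = 8:
Apothem a = s / (2*tan(pi/5)) = 8 / (2*tan(pi/5)) ≈ 5.5055
Perimeter P = 5 * 8 = 40
Area = (1/2) * P * a = (1/2) * 40 * 5.5055 = 110.11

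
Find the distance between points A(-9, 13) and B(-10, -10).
Using the distance formula: d = sqrt((x₂-x₁)² + (y₂-y₁)²)
dx = (-10) - (-9) = -1
dy = (-10) - 13 = -23
d = sqrt((-1)² + (-23)²) = sqrt(1 + 529) = sqrt(530) = 23.02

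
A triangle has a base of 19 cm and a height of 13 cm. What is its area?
Area = (1/2) * base * height
Area = (1/2) * 19 * 13
Area = 123.50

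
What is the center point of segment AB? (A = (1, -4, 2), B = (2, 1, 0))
Midpoint = ((1+2)/2, (-4+1)/2, (2+0)/2) = (1.5, -1.5, 1)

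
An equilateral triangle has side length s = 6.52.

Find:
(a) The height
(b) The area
(a) Height h = s·√3/2 = 6.52·√3/2 = 5.646
(b) Area = (√3/4)·s² = (√3/4)·6.52² = (√3/4)·42.5104 = 18.41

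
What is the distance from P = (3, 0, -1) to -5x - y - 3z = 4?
d = |(-5)(3) + (-1)(0) + (-3)(-1) - (4)| / √((-5)² + (-1)² + (-3)²) = 16/√35 = 2.704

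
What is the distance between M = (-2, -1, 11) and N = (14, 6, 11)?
d = √[(16)² + (7)² + (0)²] = √305 = 17.46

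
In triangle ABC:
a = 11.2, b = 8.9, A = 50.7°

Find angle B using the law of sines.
sin(B)/b = sin(A)/a
sin(B) = b·sin(A)/a = 8.9·sin(50.7°)/11.2 = 0.614927
B = arcsin(0.614927) = 37.95°  (b ≤ a, so B ≤ A and the acute solution is unique)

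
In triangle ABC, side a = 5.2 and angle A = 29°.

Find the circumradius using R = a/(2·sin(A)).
R = a/(2·sin(A)) = 5.2/(2·sin(29°))
R = 5.2/(2·0.484810) = 5.2/0.969619 = 5.363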